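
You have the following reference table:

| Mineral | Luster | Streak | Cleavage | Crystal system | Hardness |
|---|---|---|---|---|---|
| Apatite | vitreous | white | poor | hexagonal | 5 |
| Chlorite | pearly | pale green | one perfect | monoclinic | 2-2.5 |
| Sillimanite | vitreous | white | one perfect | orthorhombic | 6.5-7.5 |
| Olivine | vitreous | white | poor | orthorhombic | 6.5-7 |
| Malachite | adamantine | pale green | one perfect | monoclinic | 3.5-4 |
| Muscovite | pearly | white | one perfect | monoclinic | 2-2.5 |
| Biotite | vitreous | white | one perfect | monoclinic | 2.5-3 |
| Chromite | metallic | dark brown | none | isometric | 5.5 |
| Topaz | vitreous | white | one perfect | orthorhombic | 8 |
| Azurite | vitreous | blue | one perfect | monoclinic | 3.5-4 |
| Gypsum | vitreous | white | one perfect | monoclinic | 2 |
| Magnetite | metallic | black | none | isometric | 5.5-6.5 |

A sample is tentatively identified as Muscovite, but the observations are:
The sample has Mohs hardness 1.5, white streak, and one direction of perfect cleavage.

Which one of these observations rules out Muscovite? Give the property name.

hardness

Mohs hardness 1.5: Muscovite has hardness 2-2.5 — does not match.
White streak: Muscovite has white streak — consistent.
One direction of perfect cleavage: Muscovite has cleavage one perfect — consistent.
The hardness is the one property that does not fit.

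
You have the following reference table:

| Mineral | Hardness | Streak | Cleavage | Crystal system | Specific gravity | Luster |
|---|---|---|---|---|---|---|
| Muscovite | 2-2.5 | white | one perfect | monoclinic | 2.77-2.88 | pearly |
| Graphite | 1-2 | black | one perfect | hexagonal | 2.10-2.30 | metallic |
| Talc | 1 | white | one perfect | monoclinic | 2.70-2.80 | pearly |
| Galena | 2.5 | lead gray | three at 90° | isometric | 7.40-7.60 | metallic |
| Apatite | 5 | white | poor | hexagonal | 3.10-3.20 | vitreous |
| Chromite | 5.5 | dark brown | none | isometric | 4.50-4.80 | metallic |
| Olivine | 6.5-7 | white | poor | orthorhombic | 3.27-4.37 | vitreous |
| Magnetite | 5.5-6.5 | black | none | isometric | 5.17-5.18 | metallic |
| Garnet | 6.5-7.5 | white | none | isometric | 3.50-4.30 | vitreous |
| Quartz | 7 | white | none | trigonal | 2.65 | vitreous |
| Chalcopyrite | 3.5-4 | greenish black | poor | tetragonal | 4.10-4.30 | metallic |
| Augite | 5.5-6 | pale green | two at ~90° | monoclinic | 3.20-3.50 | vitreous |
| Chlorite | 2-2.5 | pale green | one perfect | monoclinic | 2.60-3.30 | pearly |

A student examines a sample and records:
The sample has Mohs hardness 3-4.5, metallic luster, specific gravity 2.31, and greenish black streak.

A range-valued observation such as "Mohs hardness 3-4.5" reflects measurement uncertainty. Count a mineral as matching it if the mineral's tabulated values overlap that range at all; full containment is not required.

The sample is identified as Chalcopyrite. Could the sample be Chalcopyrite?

Mohs hardness 3-4.5 — fits Chalcopyrite (hardness 3.5-4).
Metallic luster — fits Chalcopyrite (metallic luster).
Specific gravity 2.31 — Chalcopyrite has SG 4.10-4.30; which does not match.
Greenish black streak — fits Chalcopyrite (greenish black streak).
Chalcopyrite is excluded by the specific gravity.

No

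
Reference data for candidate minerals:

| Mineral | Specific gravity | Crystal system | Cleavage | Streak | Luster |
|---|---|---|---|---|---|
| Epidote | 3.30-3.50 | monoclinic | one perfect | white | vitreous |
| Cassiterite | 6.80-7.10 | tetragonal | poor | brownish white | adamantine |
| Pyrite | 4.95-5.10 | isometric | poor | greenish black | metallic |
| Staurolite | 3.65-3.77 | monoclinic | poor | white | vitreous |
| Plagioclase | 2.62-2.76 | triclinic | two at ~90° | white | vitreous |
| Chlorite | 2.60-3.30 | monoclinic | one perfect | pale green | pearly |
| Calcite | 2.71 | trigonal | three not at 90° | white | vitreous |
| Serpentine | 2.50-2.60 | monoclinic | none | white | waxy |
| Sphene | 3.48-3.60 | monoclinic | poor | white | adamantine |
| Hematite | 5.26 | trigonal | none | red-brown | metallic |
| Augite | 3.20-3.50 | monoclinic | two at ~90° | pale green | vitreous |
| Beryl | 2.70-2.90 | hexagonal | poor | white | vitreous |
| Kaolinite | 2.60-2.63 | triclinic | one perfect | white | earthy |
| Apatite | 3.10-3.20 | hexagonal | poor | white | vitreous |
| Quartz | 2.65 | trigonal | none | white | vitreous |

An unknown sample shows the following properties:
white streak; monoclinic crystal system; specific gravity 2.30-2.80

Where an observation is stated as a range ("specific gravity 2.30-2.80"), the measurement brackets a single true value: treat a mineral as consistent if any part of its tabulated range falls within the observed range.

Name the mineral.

White streak excludes Cassiterite, Pyrite, Chlorite, Hematite, Augite.
Monoclinic crystal system — narrows the field to Epidote, Staurolite, Serpentine, Sphene.
Specific gravity 2.30-2.80 — Serpentine remains.
The only mineral consistent with every observation is Serpentine.

Serpentine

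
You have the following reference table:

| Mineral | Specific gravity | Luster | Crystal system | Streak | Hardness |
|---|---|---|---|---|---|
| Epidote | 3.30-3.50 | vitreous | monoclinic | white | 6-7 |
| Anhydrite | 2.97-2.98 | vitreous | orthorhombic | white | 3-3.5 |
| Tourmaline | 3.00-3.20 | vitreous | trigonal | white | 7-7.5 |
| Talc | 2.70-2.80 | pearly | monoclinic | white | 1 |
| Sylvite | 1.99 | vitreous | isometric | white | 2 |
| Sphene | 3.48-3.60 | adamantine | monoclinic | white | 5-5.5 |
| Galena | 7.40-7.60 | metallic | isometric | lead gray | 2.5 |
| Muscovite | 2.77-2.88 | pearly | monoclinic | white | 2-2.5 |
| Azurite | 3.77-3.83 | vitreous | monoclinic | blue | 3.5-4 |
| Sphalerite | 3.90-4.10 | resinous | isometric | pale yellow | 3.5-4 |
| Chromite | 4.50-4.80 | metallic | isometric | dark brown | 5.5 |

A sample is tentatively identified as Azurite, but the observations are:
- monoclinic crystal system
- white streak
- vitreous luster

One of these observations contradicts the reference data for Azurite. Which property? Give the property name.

streak

Monoclinic crystal system: Azurite has monoclinic system — consistent.
White streak: Azurite has blue streak — outside the reference range.
Vitreous luster: Azurite has vitreous luster — consistent.
Only the streak is inconsistent.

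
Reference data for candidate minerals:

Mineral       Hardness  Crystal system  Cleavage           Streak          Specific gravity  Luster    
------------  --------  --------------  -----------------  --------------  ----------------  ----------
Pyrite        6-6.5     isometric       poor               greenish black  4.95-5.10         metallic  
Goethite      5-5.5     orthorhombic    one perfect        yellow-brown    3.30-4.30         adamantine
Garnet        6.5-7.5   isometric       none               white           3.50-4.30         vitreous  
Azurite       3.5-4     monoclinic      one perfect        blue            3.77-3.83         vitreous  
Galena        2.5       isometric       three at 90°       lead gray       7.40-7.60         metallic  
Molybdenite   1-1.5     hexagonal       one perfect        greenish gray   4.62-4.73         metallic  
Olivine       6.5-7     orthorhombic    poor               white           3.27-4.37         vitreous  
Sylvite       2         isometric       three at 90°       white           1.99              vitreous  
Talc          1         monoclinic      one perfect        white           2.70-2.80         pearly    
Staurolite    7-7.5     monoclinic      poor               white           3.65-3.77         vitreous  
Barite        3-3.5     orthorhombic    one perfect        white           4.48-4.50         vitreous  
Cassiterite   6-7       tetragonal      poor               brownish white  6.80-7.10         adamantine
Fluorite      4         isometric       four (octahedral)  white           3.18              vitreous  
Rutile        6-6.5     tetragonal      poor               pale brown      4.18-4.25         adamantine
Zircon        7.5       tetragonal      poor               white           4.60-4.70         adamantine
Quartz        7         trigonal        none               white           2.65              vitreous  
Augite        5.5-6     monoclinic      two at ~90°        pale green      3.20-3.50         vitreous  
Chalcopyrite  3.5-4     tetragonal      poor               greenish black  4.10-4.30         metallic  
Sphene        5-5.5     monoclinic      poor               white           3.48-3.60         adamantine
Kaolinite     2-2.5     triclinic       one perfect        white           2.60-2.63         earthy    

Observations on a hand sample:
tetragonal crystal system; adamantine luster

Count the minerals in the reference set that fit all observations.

Tetragonal crystal system — Cassiterite, Rutile, Zircon, Chalcopyrite remain.
Adamantine luster excludes Chalcopyrite.
Remaining candidates: Cassiterite, Rutile, Zircon.
That is 3 minerals.

3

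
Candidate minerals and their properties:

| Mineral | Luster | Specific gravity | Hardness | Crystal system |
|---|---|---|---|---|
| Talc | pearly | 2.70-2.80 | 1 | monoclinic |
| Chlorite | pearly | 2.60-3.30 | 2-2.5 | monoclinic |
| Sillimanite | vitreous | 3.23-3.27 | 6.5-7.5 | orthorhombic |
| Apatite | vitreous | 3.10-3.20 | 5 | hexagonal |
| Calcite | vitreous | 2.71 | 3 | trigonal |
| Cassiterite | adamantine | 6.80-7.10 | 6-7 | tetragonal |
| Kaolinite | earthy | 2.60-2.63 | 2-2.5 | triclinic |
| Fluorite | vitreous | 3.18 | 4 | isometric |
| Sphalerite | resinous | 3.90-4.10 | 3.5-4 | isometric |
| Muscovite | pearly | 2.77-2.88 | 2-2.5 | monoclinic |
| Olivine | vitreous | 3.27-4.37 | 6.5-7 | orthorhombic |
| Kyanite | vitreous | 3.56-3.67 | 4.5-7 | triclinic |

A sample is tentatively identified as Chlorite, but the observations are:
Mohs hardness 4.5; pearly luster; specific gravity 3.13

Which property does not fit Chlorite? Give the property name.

hardness

Mohs hardness 4.5: Chlorite has hardness 2-2.5 — does not match.
Pearly luster: Chlorite has pearly luster — within range.
Specific gravity 3.13: Chlorite has SG 2.60-3.30 — within range.
The hardness is the one property that does not fit.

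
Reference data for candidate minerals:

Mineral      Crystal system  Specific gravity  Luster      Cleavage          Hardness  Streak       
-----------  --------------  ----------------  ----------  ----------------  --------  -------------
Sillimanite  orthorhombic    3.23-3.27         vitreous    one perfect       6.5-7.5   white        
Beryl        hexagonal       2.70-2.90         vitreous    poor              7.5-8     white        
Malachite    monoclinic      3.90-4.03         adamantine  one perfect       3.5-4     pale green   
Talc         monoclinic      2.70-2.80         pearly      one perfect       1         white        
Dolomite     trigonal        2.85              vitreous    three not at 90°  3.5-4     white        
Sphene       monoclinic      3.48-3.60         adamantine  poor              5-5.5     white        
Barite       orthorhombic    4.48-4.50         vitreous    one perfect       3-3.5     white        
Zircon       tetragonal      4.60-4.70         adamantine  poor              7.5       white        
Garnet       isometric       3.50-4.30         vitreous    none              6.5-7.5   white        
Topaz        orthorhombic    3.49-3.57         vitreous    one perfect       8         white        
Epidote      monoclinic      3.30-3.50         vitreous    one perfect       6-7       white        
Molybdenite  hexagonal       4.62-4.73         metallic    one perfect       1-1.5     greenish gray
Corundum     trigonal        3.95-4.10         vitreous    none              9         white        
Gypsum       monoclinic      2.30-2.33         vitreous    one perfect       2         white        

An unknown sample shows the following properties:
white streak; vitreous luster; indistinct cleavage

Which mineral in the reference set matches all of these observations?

Beryl

White streak excludes Malachite, Molybdenite.
Vitreous luster is inconsistent with Talc, Sphene, Zircon.
Indistinct cleavage: leaves Beryl.
Beryl is the sole remaining match.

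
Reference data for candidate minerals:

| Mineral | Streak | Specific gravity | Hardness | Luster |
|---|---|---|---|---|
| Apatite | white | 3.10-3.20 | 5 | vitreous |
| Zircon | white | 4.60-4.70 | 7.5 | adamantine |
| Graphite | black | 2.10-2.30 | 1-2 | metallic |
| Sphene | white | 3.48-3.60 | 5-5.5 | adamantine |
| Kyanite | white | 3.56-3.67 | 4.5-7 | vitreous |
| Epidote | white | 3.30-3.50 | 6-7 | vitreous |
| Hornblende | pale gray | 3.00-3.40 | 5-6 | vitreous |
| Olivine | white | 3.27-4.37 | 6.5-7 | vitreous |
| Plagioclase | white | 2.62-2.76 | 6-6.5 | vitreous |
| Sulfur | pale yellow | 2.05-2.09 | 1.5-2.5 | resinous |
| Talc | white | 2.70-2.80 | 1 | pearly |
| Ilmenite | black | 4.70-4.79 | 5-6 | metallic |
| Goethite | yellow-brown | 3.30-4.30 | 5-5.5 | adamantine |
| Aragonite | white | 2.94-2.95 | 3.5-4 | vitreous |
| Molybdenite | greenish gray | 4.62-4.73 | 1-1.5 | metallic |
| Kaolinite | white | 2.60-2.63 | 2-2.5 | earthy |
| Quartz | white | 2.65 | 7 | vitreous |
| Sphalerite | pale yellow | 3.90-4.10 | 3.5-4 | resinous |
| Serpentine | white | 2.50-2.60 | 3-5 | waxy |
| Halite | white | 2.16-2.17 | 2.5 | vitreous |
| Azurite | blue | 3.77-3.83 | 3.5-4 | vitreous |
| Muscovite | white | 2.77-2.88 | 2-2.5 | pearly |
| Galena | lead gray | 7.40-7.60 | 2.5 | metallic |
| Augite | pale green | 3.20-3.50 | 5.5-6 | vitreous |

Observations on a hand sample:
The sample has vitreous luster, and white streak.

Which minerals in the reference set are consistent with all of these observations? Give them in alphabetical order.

Vitreous luster — leaves Apatite, Kyanite, Epidote, Hornblende, Olivine, Plagioclase, Aragonite, Quartz, Halite, Azurite, Augite.
White streak rules out Hornblende, Azurite, Augite.
Remaining candidates: Apatite, Aragonite, Epidote, Halite, Kyanite, Olivine, Plagioclase, Quartz.

Apatite, Aragonite, Epidote, Halite, Kyanite, Olivine, Plagioclase, Quartz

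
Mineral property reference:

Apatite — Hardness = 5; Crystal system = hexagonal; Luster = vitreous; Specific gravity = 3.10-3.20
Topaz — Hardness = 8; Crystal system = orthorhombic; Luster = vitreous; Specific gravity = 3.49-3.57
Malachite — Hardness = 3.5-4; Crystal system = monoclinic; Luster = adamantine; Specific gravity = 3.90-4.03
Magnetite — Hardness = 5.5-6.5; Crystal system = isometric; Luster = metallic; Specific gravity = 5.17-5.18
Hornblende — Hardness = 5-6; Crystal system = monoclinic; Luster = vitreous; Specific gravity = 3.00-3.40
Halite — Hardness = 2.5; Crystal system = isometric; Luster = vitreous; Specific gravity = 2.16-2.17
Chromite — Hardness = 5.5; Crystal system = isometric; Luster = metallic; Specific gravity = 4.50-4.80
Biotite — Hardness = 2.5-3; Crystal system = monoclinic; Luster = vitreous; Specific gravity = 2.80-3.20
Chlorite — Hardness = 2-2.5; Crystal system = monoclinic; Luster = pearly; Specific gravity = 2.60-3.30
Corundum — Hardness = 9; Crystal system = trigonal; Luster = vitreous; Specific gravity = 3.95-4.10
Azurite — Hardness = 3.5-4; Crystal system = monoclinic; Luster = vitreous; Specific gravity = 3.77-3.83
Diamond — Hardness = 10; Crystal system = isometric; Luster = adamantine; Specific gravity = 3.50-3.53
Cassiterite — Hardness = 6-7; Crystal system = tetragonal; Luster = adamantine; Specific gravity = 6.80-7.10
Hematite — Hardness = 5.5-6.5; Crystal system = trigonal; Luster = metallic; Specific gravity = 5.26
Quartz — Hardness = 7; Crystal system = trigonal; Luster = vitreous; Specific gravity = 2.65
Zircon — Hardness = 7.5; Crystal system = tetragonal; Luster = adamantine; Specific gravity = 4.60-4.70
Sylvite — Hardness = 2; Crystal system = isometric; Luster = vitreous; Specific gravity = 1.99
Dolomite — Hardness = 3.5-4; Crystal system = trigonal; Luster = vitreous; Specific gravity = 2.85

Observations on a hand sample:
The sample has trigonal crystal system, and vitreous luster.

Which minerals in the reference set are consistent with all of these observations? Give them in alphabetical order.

Corundum, Dolomite, Quartz

Trigonal crystal system: only Corundum, Hematite, Quartz, Dolomite remain.
Vitreous luster rules out Hematite.
Remaining candidates: Corundum, Dolomite, Quartz.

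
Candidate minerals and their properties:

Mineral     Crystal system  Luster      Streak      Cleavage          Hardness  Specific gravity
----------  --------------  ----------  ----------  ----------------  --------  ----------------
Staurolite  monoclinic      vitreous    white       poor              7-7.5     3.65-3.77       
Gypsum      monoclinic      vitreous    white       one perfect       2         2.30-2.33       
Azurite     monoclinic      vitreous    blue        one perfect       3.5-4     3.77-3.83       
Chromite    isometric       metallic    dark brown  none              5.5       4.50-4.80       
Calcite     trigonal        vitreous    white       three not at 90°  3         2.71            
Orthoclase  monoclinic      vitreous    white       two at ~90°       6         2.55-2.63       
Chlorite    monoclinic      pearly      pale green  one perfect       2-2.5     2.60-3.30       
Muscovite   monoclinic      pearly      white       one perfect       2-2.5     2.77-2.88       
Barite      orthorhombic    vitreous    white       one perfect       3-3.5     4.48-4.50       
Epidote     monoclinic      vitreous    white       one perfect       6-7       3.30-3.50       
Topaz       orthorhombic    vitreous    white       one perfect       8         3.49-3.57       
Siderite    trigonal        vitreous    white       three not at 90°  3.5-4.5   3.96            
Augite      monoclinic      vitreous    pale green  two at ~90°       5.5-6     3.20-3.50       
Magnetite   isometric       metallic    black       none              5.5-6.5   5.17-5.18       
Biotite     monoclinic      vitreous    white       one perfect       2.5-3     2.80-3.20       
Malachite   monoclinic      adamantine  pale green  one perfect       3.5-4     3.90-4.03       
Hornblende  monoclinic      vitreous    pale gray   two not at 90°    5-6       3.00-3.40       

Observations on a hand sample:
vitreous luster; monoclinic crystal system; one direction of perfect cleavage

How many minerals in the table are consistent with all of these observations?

4

Vitreous luster excludes Chromite, Chlorite, Muscovite, Magnetite, Malachite.
Monoclinic crystal system is inconsistent with Calcite, Barite, Topaz, Siderite.
One direction of perfect cleavage rules out Staurolite, Orthoclase, Augite, Hornblende.
The minerals that satisfy all observations are Azurite, Biotite, Epidote, Gypsum.
That is 4 minerals.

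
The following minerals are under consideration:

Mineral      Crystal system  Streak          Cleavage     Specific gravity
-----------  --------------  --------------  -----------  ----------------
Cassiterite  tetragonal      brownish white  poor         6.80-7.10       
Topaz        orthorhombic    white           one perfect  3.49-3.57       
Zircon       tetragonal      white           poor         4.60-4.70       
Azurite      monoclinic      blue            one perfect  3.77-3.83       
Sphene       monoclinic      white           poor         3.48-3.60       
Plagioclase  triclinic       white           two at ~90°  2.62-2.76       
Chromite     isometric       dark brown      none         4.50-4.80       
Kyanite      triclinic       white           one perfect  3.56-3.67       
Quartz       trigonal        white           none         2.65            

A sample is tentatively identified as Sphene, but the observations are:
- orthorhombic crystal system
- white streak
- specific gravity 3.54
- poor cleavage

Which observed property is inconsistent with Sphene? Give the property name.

Orthorhombic crystal system: Sphene has monoclinic system — does not match.
White streak: Sphene has white streak — consistent.
Specific gravity 3.54: Sphene has SG 3.48-3.60 — consistent.
Poor cleavage: Sphene has cleavage poor — consistent.
Only the crystal system is inconsistent.

crystal system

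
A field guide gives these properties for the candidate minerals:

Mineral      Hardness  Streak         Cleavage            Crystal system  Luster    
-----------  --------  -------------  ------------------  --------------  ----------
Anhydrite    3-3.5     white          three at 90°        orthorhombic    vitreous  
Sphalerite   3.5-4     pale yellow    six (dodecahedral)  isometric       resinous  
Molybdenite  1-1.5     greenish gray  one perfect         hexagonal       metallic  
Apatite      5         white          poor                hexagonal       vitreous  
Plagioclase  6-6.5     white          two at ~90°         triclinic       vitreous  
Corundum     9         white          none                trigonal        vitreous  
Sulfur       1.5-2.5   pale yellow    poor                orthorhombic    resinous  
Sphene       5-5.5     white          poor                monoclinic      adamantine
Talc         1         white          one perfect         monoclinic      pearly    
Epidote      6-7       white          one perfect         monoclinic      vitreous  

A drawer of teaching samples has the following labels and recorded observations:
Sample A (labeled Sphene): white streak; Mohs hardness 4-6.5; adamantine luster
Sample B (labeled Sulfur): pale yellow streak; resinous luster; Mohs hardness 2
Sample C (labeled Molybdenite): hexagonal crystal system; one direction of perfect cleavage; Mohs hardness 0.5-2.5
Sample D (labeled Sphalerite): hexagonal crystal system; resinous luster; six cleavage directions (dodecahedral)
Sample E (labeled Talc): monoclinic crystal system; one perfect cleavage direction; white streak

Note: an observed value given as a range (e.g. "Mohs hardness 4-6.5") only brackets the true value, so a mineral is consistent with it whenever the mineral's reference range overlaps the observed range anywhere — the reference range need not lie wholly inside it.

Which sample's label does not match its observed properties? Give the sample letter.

D

Sample A: all recorded properties match Sphene.
Sample B: all recorded properties match Sulfur.
Sample C: all recorded properties match Molybdenite.
Sample D: Sphalerite has isometric system, but the record shows hexagonal crystal system — this label is wrong.
Sample E: all recorded properties match Talc.
Only sample D is inconsistent with its label.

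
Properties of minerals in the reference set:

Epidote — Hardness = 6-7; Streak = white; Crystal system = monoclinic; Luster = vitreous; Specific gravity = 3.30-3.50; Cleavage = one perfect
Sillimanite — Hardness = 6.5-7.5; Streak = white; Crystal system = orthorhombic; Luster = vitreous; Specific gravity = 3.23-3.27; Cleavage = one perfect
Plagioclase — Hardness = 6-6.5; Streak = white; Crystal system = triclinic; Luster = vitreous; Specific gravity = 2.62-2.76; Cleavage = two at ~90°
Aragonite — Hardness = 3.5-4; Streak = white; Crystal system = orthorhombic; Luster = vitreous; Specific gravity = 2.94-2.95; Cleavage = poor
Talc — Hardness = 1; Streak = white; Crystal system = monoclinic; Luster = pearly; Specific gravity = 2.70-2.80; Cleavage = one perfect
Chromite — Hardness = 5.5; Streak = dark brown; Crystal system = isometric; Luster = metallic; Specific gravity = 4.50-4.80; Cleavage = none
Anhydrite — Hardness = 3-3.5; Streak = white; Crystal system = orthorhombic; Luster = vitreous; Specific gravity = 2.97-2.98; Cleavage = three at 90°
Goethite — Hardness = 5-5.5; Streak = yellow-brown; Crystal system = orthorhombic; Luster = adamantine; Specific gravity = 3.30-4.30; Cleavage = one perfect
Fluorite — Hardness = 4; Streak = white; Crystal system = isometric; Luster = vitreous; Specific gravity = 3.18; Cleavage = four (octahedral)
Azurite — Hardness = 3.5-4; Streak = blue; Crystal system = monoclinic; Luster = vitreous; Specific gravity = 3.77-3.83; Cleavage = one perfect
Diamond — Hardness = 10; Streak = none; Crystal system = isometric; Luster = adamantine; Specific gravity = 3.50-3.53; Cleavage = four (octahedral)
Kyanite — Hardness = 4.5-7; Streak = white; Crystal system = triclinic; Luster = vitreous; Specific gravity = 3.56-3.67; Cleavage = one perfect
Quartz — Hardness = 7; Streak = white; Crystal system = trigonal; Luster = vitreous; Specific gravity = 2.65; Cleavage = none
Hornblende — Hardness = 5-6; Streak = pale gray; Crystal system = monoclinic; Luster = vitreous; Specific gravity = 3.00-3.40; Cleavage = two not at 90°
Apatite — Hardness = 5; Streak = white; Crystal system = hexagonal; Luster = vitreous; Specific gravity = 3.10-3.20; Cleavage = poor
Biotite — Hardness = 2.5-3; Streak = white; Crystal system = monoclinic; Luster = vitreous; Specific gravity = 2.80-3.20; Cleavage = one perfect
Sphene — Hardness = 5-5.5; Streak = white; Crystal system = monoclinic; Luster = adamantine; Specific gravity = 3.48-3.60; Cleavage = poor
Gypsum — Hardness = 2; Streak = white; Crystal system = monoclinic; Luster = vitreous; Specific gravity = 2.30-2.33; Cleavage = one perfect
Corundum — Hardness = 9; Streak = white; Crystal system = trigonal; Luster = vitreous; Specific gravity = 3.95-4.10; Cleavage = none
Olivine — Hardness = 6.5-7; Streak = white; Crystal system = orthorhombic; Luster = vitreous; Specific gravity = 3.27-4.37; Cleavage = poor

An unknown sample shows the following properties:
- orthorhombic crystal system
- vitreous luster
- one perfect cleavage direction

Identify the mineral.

Sillimanite

Orthorhombic crystal system — Sillimanite, Aragonite, Anhydrite, Goethite, Olivine remain.
Vitreous luster is inconsistent with Goethite.
One perfect cleavage direction — Sillimanite remains.
Only Sillimanite satisfies all observations.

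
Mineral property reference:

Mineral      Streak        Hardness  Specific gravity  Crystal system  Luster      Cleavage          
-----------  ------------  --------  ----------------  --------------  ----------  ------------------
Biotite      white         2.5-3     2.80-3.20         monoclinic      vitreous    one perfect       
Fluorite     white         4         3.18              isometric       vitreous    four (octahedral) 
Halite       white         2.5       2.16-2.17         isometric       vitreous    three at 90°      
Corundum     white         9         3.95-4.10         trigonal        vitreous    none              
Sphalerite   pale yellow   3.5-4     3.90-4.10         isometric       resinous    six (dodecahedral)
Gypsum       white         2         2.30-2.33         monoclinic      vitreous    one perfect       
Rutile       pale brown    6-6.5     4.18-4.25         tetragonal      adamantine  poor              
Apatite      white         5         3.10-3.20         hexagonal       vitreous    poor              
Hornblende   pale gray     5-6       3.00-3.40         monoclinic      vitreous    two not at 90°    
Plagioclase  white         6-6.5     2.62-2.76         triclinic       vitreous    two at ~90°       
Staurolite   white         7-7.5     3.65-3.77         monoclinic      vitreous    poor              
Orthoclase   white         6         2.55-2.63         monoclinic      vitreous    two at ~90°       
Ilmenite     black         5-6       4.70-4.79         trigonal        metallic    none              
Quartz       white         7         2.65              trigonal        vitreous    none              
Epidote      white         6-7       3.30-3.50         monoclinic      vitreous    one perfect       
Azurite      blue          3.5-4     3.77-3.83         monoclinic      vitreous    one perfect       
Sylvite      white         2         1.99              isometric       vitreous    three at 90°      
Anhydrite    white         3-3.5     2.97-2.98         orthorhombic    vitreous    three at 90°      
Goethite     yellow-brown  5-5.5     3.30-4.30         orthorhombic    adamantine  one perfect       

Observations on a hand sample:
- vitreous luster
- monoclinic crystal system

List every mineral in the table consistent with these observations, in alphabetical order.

Azurite, Biotite, Epidote, Gypsum, Hornblende, Orthoclase, Staurolite

Vitreous luster is inconsistent with Sphalerite, Rutile, Ilmenite, Goethite.
Monoclinic crystal system — only Biotite, Gypsum, Hornblende, Staurolite, Orthoclase, Epidote, Azurite remain.
The minerals that satisfy all observations are Azurite, Biotite, Epidote, Gypsum, Hornblende, Orthoclase, Staurolite.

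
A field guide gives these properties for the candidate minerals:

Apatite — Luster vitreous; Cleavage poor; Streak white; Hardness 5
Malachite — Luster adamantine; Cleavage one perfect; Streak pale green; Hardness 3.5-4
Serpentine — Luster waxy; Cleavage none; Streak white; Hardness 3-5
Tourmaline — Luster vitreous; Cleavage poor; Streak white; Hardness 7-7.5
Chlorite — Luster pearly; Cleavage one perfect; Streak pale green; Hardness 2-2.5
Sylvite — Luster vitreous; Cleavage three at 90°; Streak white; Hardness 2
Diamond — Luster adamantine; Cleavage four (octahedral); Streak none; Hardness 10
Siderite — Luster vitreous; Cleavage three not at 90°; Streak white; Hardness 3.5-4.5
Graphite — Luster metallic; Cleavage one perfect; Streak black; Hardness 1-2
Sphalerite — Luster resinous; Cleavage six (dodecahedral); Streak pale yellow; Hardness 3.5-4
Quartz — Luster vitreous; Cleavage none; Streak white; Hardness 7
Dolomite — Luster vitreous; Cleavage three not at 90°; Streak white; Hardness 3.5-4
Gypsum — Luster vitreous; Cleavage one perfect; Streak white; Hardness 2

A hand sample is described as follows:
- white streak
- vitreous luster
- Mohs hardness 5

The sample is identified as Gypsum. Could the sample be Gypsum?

Inconsistent

White streak — matches Gypsum (white streak).
Vitreous luster — matches Gypsum (vitreous luster).
Mohs hardness 5 — Gypsum has hardness 2; a mismatch.
Gypsum is excluded by the hardness.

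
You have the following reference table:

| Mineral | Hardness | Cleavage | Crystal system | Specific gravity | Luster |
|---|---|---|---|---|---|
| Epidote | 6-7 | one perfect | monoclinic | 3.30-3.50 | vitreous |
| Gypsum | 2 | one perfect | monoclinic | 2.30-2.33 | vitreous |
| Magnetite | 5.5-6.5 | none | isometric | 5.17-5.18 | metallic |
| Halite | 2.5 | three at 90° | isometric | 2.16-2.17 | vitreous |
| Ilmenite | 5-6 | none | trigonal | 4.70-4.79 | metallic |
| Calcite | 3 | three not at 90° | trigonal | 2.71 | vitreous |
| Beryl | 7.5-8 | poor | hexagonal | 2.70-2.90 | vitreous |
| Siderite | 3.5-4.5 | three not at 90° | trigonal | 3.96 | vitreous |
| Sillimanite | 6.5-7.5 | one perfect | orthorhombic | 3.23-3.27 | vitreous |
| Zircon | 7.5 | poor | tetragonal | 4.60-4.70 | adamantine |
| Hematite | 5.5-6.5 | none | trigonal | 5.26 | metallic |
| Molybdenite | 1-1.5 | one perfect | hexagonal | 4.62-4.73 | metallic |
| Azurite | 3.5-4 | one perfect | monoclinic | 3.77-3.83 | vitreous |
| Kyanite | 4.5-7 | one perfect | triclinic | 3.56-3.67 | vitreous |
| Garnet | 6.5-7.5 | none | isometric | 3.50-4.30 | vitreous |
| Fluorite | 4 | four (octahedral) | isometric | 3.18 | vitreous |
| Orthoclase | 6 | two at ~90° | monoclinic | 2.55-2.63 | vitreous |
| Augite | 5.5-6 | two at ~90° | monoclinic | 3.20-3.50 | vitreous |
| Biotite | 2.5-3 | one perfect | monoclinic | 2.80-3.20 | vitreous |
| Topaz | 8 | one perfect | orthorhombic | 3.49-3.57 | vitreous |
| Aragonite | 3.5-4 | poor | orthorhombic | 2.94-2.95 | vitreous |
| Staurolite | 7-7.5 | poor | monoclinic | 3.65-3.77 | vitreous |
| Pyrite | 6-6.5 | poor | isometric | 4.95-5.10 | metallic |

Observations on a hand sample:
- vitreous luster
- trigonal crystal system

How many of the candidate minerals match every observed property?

Vitreous luster rules out Magnetite, Ilmenite, Zircon, Hematite, Molybdenite, Pyrite.
Trigonal crystal system — only Calcite, Siderite remain.
The minerals that satisfy all observations are Calcite, Siderite.
That is 2 minerals.

2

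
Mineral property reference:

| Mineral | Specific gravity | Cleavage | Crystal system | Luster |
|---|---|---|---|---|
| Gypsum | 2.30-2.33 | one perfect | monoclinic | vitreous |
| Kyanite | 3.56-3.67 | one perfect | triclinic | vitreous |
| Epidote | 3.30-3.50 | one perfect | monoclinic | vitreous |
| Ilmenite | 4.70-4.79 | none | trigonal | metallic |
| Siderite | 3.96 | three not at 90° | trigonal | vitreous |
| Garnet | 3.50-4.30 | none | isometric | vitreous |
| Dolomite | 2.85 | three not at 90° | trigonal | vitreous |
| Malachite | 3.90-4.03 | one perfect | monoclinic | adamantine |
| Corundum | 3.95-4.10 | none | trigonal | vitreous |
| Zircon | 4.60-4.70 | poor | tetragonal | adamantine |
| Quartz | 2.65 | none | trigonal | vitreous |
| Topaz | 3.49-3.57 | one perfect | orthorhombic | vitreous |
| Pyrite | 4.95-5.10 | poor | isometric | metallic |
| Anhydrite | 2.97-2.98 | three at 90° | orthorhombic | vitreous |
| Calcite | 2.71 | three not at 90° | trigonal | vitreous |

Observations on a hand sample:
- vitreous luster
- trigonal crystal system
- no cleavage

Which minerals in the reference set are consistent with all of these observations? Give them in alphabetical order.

Vitreous luster eliminates Ilmenite, Malachite, Zircon, Pyrite.
Trigonal crystal system — leaves Siderite, Dolomite, Corundum, Quartz, Calcite.
No cleavage — narrows the field to Corundum, Quartz.
The minerals that satisfy all observations are Corundum, Quartz.

Corundum, Quartz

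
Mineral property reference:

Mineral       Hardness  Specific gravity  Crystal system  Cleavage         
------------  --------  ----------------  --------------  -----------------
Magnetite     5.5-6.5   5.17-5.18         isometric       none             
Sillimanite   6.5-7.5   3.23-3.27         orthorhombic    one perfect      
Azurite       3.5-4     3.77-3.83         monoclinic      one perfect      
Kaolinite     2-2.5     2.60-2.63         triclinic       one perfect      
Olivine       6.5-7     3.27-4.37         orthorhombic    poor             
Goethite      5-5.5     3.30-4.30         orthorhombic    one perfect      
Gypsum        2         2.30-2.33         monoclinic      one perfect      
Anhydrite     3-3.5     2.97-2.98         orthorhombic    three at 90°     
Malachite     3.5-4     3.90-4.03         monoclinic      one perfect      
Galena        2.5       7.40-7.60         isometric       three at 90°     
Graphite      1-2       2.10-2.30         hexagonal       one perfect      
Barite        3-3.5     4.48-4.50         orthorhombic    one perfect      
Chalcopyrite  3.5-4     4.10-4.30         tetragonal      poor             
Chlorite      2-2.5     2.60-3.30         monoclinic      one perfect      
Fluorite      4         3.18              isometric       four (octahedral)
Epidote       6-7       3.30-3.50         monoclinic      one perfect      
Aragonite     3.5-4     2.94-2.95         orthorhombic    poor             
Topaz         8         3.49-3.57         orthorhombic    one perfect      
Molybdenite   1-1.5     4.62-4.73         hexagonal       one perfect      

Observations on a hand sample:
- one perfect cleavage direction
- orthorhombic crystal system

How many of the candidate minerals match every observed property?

4

One perfect cleavage direction: leaves Sillimanite, Azurite, Kaolinite, Goethite, Gypsum, Malachite, Graphite, Barite, Chlorite, Epidote, Topaz, Molybdenite.
Orthorhombic crystal system: narrows the field to Sillimanite, Goethite, Barite, Topaz.
The minerals that satisfy all observations are Barite, Goethite, Sillimanite, Topaz.
That is 4 minerals.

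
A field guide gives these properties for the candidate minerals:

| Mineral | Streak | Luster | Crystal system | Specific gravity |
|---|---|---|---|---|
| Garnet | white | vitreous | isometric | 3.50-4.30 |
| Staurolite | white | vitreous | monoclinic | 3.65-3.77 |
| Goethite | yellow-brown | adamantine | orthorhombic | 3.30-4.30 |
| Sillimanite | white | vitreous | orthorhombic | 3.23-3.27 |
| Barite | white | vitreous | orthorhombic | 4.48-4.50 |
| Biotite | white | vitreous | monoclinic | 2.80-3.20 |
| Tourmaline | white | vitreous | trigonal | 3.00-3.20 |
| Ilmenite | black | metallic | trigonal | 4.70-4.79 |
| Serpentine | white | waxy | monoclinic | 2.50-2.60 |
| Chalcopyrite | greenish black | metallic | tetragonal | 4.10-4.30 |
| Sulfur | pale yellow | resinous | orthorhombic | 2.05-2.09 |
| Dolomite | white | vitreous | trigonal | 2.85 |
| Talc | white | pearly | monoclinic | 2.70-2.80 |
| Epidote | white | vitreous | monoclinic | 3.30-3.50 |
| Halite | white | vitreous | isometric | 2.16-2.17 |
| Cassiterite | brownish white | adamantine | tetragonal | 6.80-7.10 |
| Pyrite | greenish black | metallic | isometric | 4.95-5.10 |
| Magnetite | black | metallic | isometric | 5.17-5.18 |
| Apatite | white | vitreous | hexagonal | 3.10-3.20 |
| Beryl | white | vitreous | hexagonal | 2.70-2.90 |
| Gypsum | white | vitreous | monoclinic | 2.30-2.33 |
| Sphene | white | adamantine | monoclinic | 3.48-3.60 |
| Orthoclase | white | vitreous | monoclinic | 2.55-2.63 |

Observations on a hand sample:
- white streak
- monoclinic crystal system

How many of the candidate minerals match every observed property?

8

White streak — Garnet, Staurolite, Sillimanite, Barite, Biotite, Tourmaline, Serpentine, Dolomite, Talc, Epidote, Halite, Apatite, Beryl, Gypsum, Sphene, Orthoclase remain.
Monoclinic crystal system — only Staurolite, Biotite, Serpentine, Talc, Epidote, Gypsum, Sphene, Orthoclase remain.
Consistent with every observation: Biotite, Epidote, Gypsum, Orthoclase, Serpentine, Sphene, Staurolite, Talc.
That is 8 minerals.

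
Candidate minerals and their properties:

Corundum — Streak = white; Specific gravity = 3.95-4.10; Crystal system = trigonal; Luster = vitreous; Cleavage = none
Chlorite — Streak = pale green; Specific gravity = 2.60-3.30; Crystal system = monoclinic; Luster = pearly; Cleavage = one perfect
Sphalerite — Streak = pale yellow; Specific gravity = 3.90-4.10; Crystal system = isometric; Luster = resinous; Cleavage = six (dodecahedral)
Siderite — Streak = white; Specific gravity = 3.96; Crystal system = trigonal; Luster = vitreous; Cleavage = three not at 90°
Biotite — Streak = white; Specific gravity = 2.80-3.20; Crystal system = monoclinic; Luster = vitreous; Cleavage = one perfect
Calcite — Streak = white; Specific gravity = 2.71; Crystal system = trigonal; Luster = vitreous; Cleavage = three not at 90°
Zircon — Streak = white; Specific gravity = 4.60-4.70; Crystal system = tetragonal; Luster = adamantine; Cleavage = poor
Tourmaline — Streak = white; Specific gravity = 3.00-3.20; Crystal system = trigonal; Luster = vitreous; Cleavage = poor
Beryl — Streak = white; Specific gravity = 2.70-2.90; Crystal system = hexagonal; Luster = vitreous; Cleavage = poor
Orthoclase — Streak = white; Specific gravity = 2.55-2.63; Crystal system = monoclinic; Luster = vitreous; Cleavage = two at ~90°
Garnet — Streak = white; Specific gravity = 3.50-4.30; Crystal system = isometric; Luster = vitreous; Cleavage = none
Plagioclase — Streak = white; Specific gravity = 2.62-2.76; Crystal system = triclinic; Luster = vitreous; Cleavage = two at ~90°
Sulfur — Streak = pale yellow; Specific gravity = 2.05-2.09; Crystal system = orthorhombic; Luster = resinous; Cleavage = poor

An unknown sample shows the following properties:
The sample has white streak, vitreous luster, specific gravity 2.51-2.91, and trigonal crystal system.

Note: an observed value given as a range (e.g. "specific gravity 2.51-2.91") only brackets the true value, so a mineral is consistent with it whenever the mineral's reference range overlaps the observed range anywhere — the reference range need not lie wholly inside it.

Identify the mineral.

Calcite

White streak excludes Chlorite, Sphalerite, Sulfur.
Vitreous luster rules out Zircon.
Specific gravity 2.51-2.91 is inconsistent with Corundum, Siderite, Tourmaline, Garnet.
Trigonal crystal system: only Calcite remains.
The only mineral consistent with every observation is Calcite.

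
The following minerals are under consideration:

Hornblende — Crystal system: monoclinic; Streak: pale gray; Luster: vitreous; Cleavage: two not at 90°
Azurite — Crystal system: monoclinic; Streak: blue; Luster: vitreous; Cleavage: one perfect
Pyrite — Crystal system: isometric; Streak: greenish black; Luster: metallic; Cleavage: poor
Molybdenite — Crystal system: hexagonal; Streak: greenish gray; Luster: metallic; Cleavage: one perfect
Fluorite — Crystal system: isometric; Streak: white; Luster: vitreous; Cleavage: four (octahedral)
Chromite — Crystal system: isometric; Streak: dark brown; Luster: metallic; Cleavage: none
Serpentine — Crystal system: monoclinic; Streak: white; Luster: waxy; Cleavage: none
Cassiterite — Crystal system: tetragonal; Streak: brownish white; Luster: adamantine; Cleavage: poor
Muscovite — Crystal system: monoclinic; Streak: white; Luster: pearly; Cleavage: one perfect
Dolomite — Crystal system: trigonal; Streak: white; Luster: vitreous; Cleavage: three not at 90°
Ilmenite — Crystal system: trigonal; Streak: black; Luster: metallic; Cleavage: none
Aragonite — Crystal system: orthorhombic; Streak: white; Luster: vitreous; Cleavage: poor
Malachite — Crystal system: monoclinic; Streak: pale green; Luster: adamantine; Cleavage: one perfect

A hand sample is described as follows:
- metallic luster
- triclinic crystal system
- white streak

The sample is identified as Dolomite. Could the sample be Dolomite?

Inconsistent

Metallic luster — Dolomite has vitreous luster; a mismatch.
Triclinic crystal system — Dolomite has trigonal system; a mismatch.
White streak — matches Dolomite (white streak).
2 of the observed properties are inconsistent with Dolomite.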